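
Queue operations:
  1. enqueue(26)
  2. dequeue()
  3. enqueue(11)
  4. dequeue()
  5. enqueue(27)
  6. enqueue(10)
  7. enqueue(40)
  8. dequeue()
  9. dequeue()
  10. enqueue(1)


enqueue(26) -> [26]
dequeue()->26, []
enqueue(11) -> [11]
dequeue()->11, []
enqueue(27) -> [27]
enqueue(10) -> [27, 10]
enqueue(40) -> [27, 10, 40]
dequeue()->27, [10, 40]
dequeue()->10, [40]
enqueue(1) -> [40, 1]

Final queue: [40, 1]


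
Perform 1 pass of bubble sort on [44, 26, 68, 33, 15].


Initial: [44, 26, 68, 33, 15]
Pass 1: [26, 44, 33, 15, 68] (3 swaps)

After 1 pass: [26, 44, 33, 15, 68]


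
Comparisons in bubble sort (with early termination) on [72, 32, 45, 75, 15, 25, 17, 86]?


Algorithm: bubble sort (with early termination)
Input: [72, 32, 45, 75, 15, 25, 17, 86]
Sorted: [15, 17, 25, 32, 45, 72, 75, 86]

27


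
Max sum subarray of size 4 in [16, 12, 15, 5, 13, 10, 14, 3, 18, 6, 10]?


[0:4]: 48
[1:5]: 45
[2:6]: 43
[3:7]: 42
[4:8]: 40
[5:9]: 45
[6:10]: 41
[7:11]: 37

Max: 48 at [0:4]


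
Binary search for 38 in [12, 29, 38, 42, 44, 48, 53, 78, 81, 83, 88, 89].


Step 1: lo=0, hi=11, mid=5, val=48
Step 2: lo=0, hi=4, mid=2, val=38

Found at index 2


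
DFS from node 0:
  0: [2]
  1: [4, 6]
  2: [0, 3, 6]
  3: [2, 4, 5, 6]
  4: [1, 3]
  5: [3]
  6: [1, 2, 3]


Visit 0, push [2]
Visit 2, push [6, 3]
Visit 3, push [6, 5, 4]
Visit 4, push [1]
Visit 1, push [6]
Visit 6, push []
Visit 5, push []

DFS order: [0, 2, 3, 4, 1, 6, 5]


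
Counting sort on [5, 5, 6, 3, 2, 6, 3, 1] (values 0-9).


Input: [5, 5, 6, 3, 2, 6, 3, 1]
Counts: [0, 1, 1, 2, 0, 2, 2, 0, 0, 0]

Sorted: [1, 2, 3, 3, 5, 5, 6, 6]


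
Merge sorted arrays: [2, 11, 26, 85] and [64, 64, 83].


Take 2 from A
Take 11 from A
Take 26 from A
Take 64 from B
Take 64 from B
Take 83 from B

Merged: [2, 11, 26, 64, 64, 83, 85]


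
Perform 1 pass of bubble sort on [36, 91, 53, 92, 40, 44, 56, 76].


Initial: [36, 91, 53, 92, 40, 44, 56, 76]
Pass 1: [36, 53, 91, 40, 44, 56, 76, 92] (5 swaps)

After 1 pass: [36, 53, 91, 40, 44, 56, 76, 92]


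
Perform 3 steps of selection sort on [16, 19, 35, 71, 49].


Initial: [16, 19, 35, 71, 49]
Step 1: min=16 at 0
  Swap: [16, 19, 35, 71, 49]
Step 2: min=19 at 1
  Swap: [16, 19, 35, 71, 49]
Step 3: min=35 at 2
  Swap: [16, 19, 35, 71, 49]

After 3 steps: [16, 19, 35, 71, 49]


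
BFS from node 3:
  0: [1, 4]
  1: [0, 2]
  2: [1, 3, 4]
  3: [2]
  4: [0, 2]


Visit 3, enqueue [2]
Visit 2, enqueue [1, 4]
Visit 1, enqueue [0]
Visit 4, enqueue []
Visit 0, enqueue []

BFS order: [3, 2, 1, 4, 0]


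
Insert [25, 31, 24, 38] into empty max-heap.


Insert 25: [25]
Insert 31: [31, 25]
Insert 24: [31, 25, 24]
Insert 38: [38, 31, 24, 25]

Final heap: [38, 31, 24, 25]


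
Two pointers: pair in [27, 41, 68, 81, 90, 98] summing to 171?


lo=0(27)+hi=5(98)=125
lo=1(41)+hi=5(98)=139
lo=2(68)+hi=5(98)=166
lo=3(81)+hi=5(98)=179
lo=3(81)+hi=4(90)=171

Yes: 81+90=171


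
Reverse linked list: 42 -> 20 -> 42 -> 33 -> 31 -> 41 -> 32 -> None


Step 1: curr=42, set curr.next=prev(None) | reversed so far: 42
Step 2: curr=20, set curr.next=prev(42) | reversed so far: 20 -> 42
Step 3: curr=42, set curr.next=prev(20) | reversed so far: 42 -> 20 -> 42
Step 4: curr=33, set curr.next=prev(42) | reversed so far: 33 -> 42 -> 20 -> 42
Step 5: curr=31, set curr.next=prev(33) | reversed so far: 31 -> 33 -> 42 -> 20 -> 42
Step 6: curr=41, set curr.next=prev(31) | reversed so far: 41 -> 31 -> 33 -> 42 -> 20 -> 42
Step 7: curr=32, set curr.next=prev(41) | reversed so far: 32 -> 41 -> 31 -> 33 -> 42 -> 20 -> 42

32 -> 41 -> 31 -> 33 -> 42 -> 20 -> 42 -> None


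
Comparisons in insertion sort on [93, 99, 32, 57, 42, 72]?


Algorithm: insertion sort
Input: [93, 99, 32, 57, 42, 72]
Sorted: [32, 42, 57, 72, 93, 99]

13


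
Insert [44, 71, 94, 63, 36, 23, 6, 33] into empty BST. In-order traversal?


Insert 44: root
Insert 71: R from 44
Insert 94: R from 44 -> R from 71
Insert 63: R from 44 -> L from 71
Insert 36: L from 44
Insert 23: L from 44 -> L from 36
Insert 6: L from 44 -> L from 36 -> L from 23
Insert 33: L from 44 -> L from 36 -> R from 23

In-order: [6, 23, 33, 36, 44, 63, 71, 94]


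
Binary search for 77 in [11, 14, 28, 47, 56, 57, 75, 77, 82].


Step 1: lo=0, hi=8, mid=4, val=56
Step 2: lo=5, hi=8, mid=6, val=75
Step 3: lo=7, hi=8, mid=7, val=77

Found at index 7


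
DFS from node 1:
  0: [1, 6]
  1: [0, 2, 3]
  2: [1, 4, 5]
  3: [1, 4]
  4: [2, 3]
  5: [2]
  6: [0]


Visit 1, push [3, 2, 0]
Visit 0, push [6]
Visit 6, push []
Visit 2, push [5, 4]
Visit 4, push [3]
Visit 3, push []
Visit 5, push []

DFS order: [1, 0, 6, 2, 4, 3, 5]


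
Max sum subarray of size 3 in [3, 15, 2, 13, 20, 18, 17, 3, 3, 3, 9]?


[0:3]: 20
[1:4]: 30
[2:5]: 35
[3:6]: 51
[4:7]: 55
[5:8]: 38
[6:9]: 23
[7:10]: 9
[8:11]: 15

Max: 55 at [4:7]


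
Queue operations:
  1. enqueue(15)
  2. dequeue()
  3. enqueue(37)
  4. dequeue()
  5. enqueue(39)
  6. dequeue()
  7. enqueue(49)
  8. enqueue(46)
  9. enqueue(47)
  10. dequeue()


enqueue(15) -> [15]
dequeue()->15, []
enqueue(37) -> [37]
dequeue()->37, []
enqueue(39) -> [39]
dequeue()->39, []
enqueue(49) -> [49]
enqueue(46) -> [49, 46]
enqueue(47) -> [49, 46, 47]
dequeue()->49, [46, 47]

Final queue: [46, 47]


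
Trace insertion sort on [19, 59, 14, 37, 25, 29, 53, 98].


Initial: [19, 59, 14, 37, 25, 29, 53, 98]
Insert 59: [19, 59, 14, 37, 25, 29, 53, 98]
Insert 14: [14, 19, 59, 37, 25, 29, 53, 98]
Insert 37: [14, 19, 37, 59, 25, 29, 53, 98]
Insert 25: [14, 19, 25, 37, 59, 29, 53, 98]
Insert 29: [14, 19, 25, 29, 37, 59, 53, 98]
Insert 53: [14, 19, 25, 29, 37, 53, 59, 98]
Insert 98: [14, 19, 25, 29, 37, 53, 59, 98]

Sorted: [14, 19, 25, 29, 37, 53, 59, 98]


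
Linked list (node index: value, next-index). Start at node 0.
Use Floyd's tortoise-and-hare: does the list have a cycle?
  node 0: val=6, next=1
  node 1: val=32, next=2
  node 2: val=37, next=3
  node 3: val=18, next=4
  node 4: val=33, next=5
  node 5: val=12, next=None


Floyd's tortoise (slow, +1) and hare (fast, +2):
  init: slow=0, fast=0
  step 1: slow=1, fast=2
  step 2: slow=2, fast=4
  step 3: fast 4->5->None, no cycle

Cycle: no


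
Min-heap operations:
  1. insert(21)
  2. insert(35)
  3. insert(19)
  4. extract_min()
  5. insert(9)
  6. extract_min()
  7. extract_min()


insert(21) -> [21]
insert(35) -> [21, 35]
insert(19) -> [19, 35, 21]
extract_min()->19, [21, 35]
insert(9) -> [9, 35, 21]
extract_min()->9, [21, 35]
extract_min()->21, [35]

Final heap: [35]


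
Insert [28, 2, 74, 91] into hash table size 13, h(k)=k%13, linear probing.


Insert 28: h=2 -> slot 2
Insert 2: h=2, 1 probes -> slot 3
Insert 74: h=9 -> slot 9
Insert 91: h=0 -> slot 0

Table: [91, None, 28, 2, None, None, None, None, None, 74, None, None, None]


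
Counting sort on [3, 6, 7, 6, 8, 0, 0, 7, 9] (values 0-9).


Input: [3, 6, 7, 6, 8, 0, 0, 7, 9]
Counts: [2, 0, 0, 1, 0, 0, 2, 2, 1, 1]

Sorted: [0, 0, 3, 6, 6, 7, 7, 8, 9]


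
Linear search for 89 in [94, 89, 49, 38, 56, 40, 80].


i=0: 94!=89
i=1: 89==89 found!

Found at 1, 2 comps


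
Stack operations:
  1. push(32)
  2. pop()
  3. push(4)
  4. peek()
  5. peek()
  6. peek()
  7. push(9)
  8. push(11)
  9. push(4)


push(32) -> [32]
pop()->32, []
push(4) -> [4]
peek()->4
peek()->4
peek()->4
push(9) -> [4, 9]
push(11) -> [4, 9, 11]
push(4) -> [4, 9, 11, 4]

Final stack: [4, 9, 11, 4]


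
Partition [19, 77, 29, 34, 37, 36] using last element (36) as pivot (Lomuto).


Pivot: 36
  19 <= 36: advance i (no swap)
  29 <= 36: swap -> [19, 29, 77, 34, 37, 36]
  34 <= 36: swap -> [19, 29, 34, 77, 37, 36]
Place pivot at 3: [19, 29, 34, 36, 37, 77]

Partitioned: [19, 29, 34, 36, 37, 77]


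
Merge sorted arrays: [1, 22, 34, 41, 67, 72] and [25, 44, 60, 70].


Take 1 from A
Take 22 from A
Take 25 from B
Take 34 from A
Take 41 from A
Take 44 from B
Take 60 from B
Take 67 from A
Take 70 from B

Merged: [1, 22, 25, 34, 41, 44, 60, 67, 70, 72]


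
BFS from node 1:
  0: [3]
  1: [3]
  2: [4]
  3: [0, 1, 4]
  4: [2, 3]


Visit 1, enqueue [3]
Visit 3, enqueue [0, 4]
Visit 0, enqueue []
Visit 4, enqueue [2]
Visit 2, enqueue []

BFS order: [1, 3, 0, 4, 2]


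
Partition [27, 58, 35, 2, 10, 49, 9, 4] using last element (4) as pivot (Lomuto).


Pivot: 4
  2 <= 4: swap -> [2, 58, 35, 27, 10, 49, 9, 4]
Place pivot at 1: [2, 4, 35, 27, 10, 49, 9, 58]

Partitioned: [2, 4, 35, 27, 10, 49, 9, 58]


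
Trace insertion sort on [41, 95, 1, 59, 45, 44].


Initial: [41, 95, 1, 59, 45, 44]
Insert 95: [41, 95, 1, 59, 45, 44]
Insert 1: [1, 41, 95, 59, 45, 44]
Insert 59: [1, 41, 59, 95, 45, 44]
Insert 45: [1, 41, 45, 59, 95, 44]
Insert 44: [1, 41, 44, 45, 59, 95]

Sorted: [1, 41, 44, 45, 59, 95]


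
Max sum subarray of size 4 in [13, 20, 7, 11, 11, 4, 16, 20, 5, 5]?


[0:4]: 51
[1:5]: 49
[2:6]: 33
[3:7]: 42
[4:8]: 51
[5:9]: 45
[6:10]: 46

Max: 51 at [0:4]


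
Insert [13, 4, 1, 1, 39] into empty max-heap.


Insert 13: [13]
Insert 4: [13, 4]
Insert 1: [13, 4, 1]
Insert 1: [13, 4, 1, 1]
Insert 39: [39, 13, 1, 1, 4]

Final heap: [39, 13, 1, 1, 4]


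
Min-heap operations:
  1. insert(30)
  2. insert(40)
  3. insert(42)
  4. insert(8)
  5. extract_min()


insert(30) -> [30]
insert(40) -> [30, 40]
insert(42) -> [30, 40, 42]
insert(8) -> [8, 30, 42, 40]
extract_min()->8, [30, 40, 42]

Final heap: [30, 40, 42]


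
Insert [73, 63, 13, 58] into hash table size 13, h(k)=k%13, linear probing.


Insert 73: h=8 -> slot 8
Insert 63: h=11 -> slot 11
Insert 13: h=0 -> slot 0
Insert 58: h=6 -> slot 6

Table: [13, None, None, None, None, None, 58, None, 73, None, None, 63, None]


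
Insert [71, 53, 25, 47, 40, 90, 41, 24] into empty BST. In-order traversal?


Insert 71: root
Insert 53: L from 71
Insert 25: L from 71 -> L from 53
Insert 47: L from 71 -> L from 53 -> R from 25
Insert 40: L from 71 -> L from 53 -> R from 25 -> L from 47
Insert 90: R from 71
Insert 41: L from 71 -> L from 53 -> R from 25 -> L from 47 -> R from 40
Insert 24: L from 71 -> L from 53 -> L from 25

In-order: [24, 25, 40, 41, 47, 53, 71, 90]


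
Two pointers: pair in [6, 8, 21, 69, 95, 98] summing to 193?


lo=0(6)+hi=5(98)=104
lo=1(8)+hi=5(98)=106
lo=2(21)+hi=5(98)=119
lo=3(69)+hi=5(98)=167
lo=4(95)+hi=5(98)=193

Yes: 95+98=193


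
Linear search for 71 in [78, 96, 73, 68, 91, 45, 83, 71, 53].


i=0: 78!=71
i=1: 96!=71
i=2: 73!=71
i=3: 68!=71
i=4: 91!=71
i=5: 45!=71
i=6: 83!=71
i=7: 71==71 found!

Found at 7, 8 comps


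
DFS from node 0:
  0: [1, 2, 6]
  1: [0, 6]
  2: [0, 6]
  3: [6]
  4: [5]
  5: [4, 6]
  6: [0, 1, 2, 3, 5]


Visit 0, push [6, 2, 1]
Visit 1, push [6]
Visit 6, push [5, 3, 2]
Visit 2, push []
Visit 3, push []
Visit 5, push [4]
Visit 4, push []

DFS order: [0, 1, 6, 2, 3, 5, 4]


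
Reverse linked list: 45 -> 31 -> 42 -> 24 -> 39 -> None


Step 1: curr=45, set curr.next=prev(None) | reversed so far: 45
Step 2: curr=31, set curr.next=prev(45) | reversed so far: 31 -> 45
Step 3: curr=42, set curr.next=prev(31) | reversed so far: 42 -> 31 -> 45
Step 4: curr=24, set curr.next=prev(42) | reversed so far: 24 -> 42 -> 31 -> 45
Step 5: curr=39, set curr.next=prev(24) | reversed so far: 39 -> 24 -> 42 -> 31 -> 45

39 -> 24 -> 42 -> 31 -> 45 -> None


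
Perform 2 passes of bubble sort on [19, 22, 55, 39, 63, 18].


Initial: [19, 22, 55, 39, 63, 18]
Pass 1: [19, 22, 39, 55, 18, 63] (2 swaps)
Pass 2: [19, 22, 39, 18, 55, 63] (1 swaps)

After 2 passes: [19, 22, 39, 18, 55, 63]


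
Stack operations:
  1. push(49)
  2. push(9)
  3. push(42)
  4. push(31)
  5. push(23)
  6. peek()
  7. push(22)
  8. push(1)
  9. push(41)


push(49) -> [49]
push(9) -> [49, 9]
push(42) -> [49, 9, 42]
push(31) -> [49, 9, 42, 31]
push(23) -> [49, 9, 42, 31, 23]
peek()->23
push(22) -> [49, 9, 42, 31, 23, 22]
push(1) -> [49, 9, 42, 31, 23, 22, 1]
push(41) -> [49, 9, 42, 31, 23, 22, 1, 41]

Final stack: [49, 9, 42, 31, 23, 22, 1, 41]


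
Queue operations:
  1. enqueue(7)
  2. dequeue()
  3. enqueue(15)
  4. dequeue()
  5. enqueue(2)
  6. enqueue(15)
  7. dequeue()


enqueue(7) -> [7]
dequeue()->7, []
enqueue(15) -> [15]
dequeue()->15, []
enqueue(2) -> [2]
enqueue(15) -> [2, 15]
dequeue()->2, [15]

Final queue: [15]


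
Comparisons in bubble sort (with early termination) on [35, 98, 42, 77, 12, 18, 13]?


Algorithm: bubble sort (with early termination)
Input: [35, 98, 42, 77, 12, 18, 13]
Sorted: [12, 13, 18, 35, 42, 77, 98]

21


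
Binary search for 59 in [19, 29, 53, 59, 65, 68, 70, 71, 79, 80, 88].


Step 1: lo=0, hi=10, mid=5, val=68
Step 2: lo=0, hi=4, mid=2, val=53
Step 3: lo=3, hi=4, mid=3, val=59

Found at index 3


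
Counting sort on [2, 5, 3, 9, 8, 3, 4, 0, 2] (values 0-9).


Input: [2, 5, 3, 9, 8, 3, 4, 0, 2]
Counts: [1, 0, 2, 2, 1, 1, 0, 0, 1, 1]

Sorted: [0, 2, 2, 3, 3, 4, 5, 8, 9]


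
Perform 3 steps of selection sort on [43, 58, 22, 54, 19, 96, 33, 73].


Initial: [43, 58, 22, 54, 19, 96, 33, 73]
Step 1: min=19 at 4
  Swap: [19, 58, 22, 54, 43, 96, 33, 73]
Step 2: min=22 at 2
  Swap: [19, 22, 58, 54, 43, 96, 33, 73]
Step 3: min=33 at 6
  Swap: [19, 22, 33, 54, 43, 96, 58, 73]

After 3 steps: [19, 22, 33, 54, 43, 96, 58, 73]


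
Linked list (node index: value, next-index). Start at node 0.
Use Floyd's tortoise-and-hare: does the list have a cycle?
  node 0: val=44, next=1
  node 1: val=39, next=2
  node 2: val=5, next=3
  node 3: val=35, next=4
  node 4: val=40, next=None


Floyd's tortoise (slow, +1) and hare (fast, +2):
  init: slow=0, fast=0
  step 1: slow=1, fast=2
  step 2: slow=2, fast=4
  step 3: fast -> None, no cycle

Cycle: no


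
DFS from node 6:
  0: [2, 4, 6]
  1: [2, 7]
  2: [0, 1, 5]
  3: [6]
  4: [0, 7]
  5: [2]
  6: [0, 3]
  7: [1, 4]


Visit 6, push [3, 0]
Visit 0, push [4, 2]
Visit 2, push [5, 1]
Visit 1, push [7]
Visit 7, push [4]
Visit 4, push []
Visit 5, push []
Visit 3, push []

DFS order: [6, 0, 2, 1, 7, 4, 5, 3]


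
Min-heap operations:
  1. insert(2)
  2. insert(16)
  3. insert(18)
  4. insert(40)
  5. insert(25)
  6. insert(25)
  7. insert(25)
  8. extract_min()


insert(2) -> [2]
insert(16) -> [2, 16]
insert(18) -> [2, 16, 18]
insert(40) -> [2, 16, 18, 40]
insert(25) -> [2, 16, 18, 40, 25]
insert(25) -> [2, 16, 18, 40, 25, 25]
insert(25) -> [2, 16, 18, 40, 25, 25, 25]
extract_min()->2, [16, 25, 18, 40, 25, 25]

Final heap: [16, 25, 18, 40, 25, 25]


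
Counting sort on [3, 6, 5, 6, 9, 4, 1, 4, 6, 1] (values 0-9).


Input: [3, 6, 5, 6, 9, 4, 1, 4, 6, 1]
Counts: [0, 2, 0, 1, 2, 1, 3, 0, 0, 1]

Sorted: [1, 1, 3, 4, 4, 5, 6, 6, 6, 9]


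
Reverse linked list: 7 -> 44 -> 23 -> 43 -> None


Step 1: curr=7, set curr.next=prev(None) | reversed so far: 7
Step 2: curr=44, set curr.next=prev(7) | reversed so far: 44 -> 7
Step 3: curr=23, set curr.next=prev(44) | reversed so far: 23 -> 44 -> 7
Step 4: curr=43, set curr.next=prev(23) | reversed so far: 43 -> 23 -> 44 -> 7

43 -> 23 -> 44 -> 7 -> None


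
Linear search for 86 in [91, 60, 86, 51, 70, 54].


i=0: 91!=86
i=1: 60!=86
i=2: 86==86 found!

Found at 2, 3 comps


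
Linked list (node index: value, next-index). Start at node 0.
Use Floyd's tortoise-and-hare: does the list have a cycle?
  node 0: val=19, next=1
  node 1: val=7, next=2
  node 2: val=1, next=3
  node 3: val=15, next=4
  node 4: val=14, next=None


Floyd's tortoise (slow, +1) and hare (fast, +2):
  init: slow=0, fast=0
  step 1: slow=1, fast=2
  step 2: slow=2, fast=4
  step 3: fast -> None, no cycle

Cycle: no


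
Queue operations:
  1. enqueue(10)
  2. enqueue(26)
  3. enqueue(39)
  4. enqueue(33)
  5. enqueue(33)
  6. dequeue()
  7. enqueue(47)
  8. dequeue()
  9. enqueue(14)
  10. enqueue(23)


enqueue(10) -> [10]
enqueue(26) -> [10, 26]
enqueue(39) -> [10, 26, 39]
enqueue(33) -> [10, 26, 39, 33]
enqueue(33) -> [10, 26, 39, 33, 33]
dequeue()->10, [26, 39, 33, 33]
enqueue(47) -> [26, 39, 33, 33, 47]
dequeue()->26, [39, 33, 33, 47]
enqueue(14) -> [39, 33, 33, 47, 14]
enqueue(23) -> [39, 33, 33, 47, 14, 23]

Final queue: [39, 33, 33, 47, 14, 23]


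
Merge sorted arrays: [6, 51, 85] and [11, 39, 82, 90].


Take 6 from A
Take 11 from B
Take 39 from B
Take 51 from A
Take 82 from B
Take 85 from A

Merged: [6, 11, 39, 51, 82, 85, 90]


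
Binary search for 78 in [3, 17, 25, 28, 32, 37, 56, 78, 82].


Step 1: lo=0, hi=8, mid=4, val=32
Step 2: lo=5, hi=8, mid=6, val=56
Step 3: lo=7, hi=8, mid=7, val=78

Found at index 7


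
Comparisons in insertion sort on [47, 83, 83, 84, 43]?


Algorithm: insertion sort
Input: [47, 83, 83, 84, 43]
Sorted: [43, 47, 83, 83, 84]

7


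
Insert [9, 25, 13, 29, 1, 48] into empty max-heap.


Insert 9: [9]
Insert 25: [25, 9]
Insert 13: [25, 9, 13]
Insert 29: [29, 25, 13, 9]
Insert 1: [29, 25, 13, 9, 1]
Insert 48: [48, 25, 29, 9, 1, 13]

Final heap: [48, 25, 29, 9, 1, 13]


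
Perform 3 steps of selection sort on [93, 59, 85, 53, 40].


Initial: [93, 59, 85, 53, 40]
Step 1: min=40 at 4
  Swap: [40, 59, 85, 53, 93]
Step 2: min=53 at 3
  Swap: [40, 53, 85, 59, 93]
Step 3: min=59 at 3
  Swap: [40, 53, 59, 85, 93]

After 3 steps: [40, 53, 59, 85, 93]


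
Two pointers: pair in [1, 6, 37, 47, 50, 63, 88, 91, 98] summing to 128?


lo=0(1)+hi=8(98)=99
lo=1(6)+hi=8(98)=104
lo=2(37)+hi=8(98)=135
lo=2(37)+hi=7(91)=128

Yes: 37+91=128


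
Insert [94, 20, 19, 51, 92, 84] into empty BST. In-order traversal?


Insert 94: root
Insert 20: L from 94
Insert 19: L from 94 -> L from 20
Insert 51: L from 94 -> R from 20
Insert 92: L from 94 -> R from 20 -> R from 51
Insert 84: L from 94 -> R from 20 -> R from 51 -> L from 92

In-order: [19, 20, 51, 84, 92, 94]


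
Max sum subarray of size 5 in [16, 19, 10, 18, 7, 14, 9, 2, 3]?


[0:5]: 70
[1:6]: 68
[2:7]: 58
[3:8]: 50
[4:9]: 35

Max: 70 at [0:5]


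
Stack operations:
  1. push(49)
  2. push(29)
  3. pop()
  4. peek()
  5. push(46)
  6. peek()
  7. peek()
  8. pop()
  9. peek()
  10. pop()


push(49) -> [49]
push(29) -> [49, 29]
pop()->29, [49]
peek()->49
push(46) -> [49, 46]
peek()->46
peek()->46
pop()->46, [49]
peek()->49
pop()->49, []

Final stack: []


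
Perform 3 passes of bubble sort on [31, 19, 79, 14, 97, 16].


Initial: [31, 19, 79, 14, 97, 16]
Pass 1: [19, 31, 14, 79, 16, 97] (3 swaps)
Pass 2: [19, 14, 31, 16, 79, 97] (2 swaps)
Pass 3: [14, 19, 16, 31, 79, 97] (2 swaps)

After 3 passes: [14, 19, 16, 31, 79, 97]


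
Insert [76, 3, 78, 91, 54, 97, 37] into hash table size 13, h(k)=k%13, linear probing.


Insert 76: h=11 -> slot 11
Insert 3: h=3 -> slot 3
Insert 78: h=0 -> slot 0
Insert 91: h=0, 1 probes -> slot 1
Insert 54: h=2 -> slot 2
Insert 97: h=6 -> slot 6
Insert 37: h=11, 1 probes -> slot 12

Table: [78, 91, 54, 3, None, None, 97, None, None, None, None, 76, 37]


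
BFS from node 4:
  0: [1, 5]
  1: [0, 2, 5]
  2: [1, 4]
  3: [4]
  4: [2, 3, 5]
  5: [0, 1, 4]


Visit 4, enqueue [2, 3, 5]
Visit 2, enqueue [1]
Visit 3, enqueue []
Visit 5, enqueue [0]
Visit 1, enqueue []
Visit 0, enqueue []

BFS order: [4, 2, 3, 5, 1, 0]


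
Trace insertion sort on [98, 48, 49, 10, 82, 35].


Initial: [98, 48, 49, 10, 82, 35]
Insert 48: [48, 98, 49, 10, 82, 35]
Insert 49: [48, 49, 98, 10, 82, 35]
Insert 10: [10, 48, 49, 98, 82, 35]
Insert 82: [10, 48, 49, 82, 98, 35]
Insert 35: [10, 35, 48, 49, 82, 98]

Sorted: [10, 35, 48, 49, 82, 98]


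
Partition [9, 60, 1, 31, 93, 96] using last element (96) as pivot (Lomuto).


Pivot: 96
  9 <= 96: advance i (no swap)
  60 <= 96: advance i (no swap)
  1 <= 96: advance i (no swap)
  31 <= 96: advance i (no swap)
  93 <= 96: advance i (no swap)
Place pivot at 5: [9, 60, 1, 31, 93, 96]

Partitioned: [9, 60, 1, 31, 93, 96]


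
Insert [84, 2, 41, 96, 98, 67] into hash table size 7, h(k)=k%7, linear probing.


Insert 84: h=0 -> slot 0
Insert 2: h=2 -> slot 2
Insert 41: h=6 -> slot 6
Insert 96: h=5 -> slot 5
Insert 98: h=0, 1 probes -> slot 1
Insert 67: h=4 -> slot 4

Table: [84, 98, 2, None, 67, 96, 41]


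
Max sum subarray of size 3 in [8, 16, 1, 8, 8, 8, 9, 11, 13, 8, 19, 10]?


[0:3]: 25
[1:4]: 25
[2:5]: 17
[3:6]: 24
[4:7]: 25
[5:8]: 28
[6:9]: 33
[7:10]: 32
[8:11]: 40
[9:12]: 37

Max: 40 at [8:11]


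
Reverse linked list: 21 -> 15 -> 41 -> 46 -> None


Step 1: curr=21, set curr.next=prev(None) | reversed so far: 21
Step 2: curr=15, set curr.next=prev(21) | reversed so far: 15 -> 21
Step 3: curr=41, set curr.next=prev(15) | reversed so far: 41 -> 15 -> 21
Step 4: curr=46, set curr.next=prev(41) | reversed so far: 46 -> 41 -> 15 -> 21

46 -> 41 -> 15 -> 21 -> None


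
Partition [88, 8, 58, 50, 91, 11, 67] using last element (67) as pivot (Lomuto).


Pivot: 67
  8 <= 67: swap -> [8, 88, 58, 50, 91, 11, 67]
  58 <= 67: swap -> [8, 58, 88, 50, 91, 11, 67]
  50 <= 67: swap -> [8, 58, 50, 88, 91, 11, 67]
  11 <= 67: swap -> [8, 58, 50, 11, 91, 88, 67]
Place pivot at 4: [8, 58, 50, 11, 67, 88, 91]

Partitioned: [8, 58, 50, 11, 67, 88, 91]


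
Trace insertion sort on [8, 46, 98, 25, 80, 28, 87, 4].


Initial: [8, 46, 98, 25, 80, 28, 87, 4]
Insert 46: [8, 46, 98, 25, 80, 28, 87, 4]
Insert 98: [8, 46, 98, 25, 80, 28, 87, 4]
Insert 25: [8, 25, 46, 98, 80, 28, 87, 4]
Insert 80: [8, 25, 46, 80, 98, 28, 87, 4]
Insert 28: [8, 25, 28, 46, 80, 98, 87, 4]
Insert 87: [8, 25, 28, 46, 80, 87, 98, 4]
Insert 4: [4, 8, 25, 28, 46, 80, 87, 98]

Sorted: [4, 8, 25, 28, 46, 80, 87, 98]


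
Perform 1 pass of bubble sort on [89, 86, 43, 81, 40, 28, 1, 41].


Initial: [89, 86, 43, 81, 40, 28, 1, 41]
Pass 1: [86, 43, 81, 40, 28, 1, 41, 89] (7 swaps)

After 1 pass: [86, 43, 81, 40, 28, 1, 41, 89]


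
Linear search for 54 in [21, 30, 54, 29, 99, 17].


i=0: 21!=54
i=1: 30!=54
i=2: 54==54 found!

Found at 2, 3 comps


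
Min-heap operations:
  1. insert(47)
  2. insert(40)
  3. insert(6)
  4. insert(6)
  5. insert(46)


insert(47) -> [47]
insert(40) -> [40, 47]
insert(6) -> [6, 47, 40]
insert(6) -> [6, 6, 40, 47]
insert(46) -> [6, 6, 40, 47, 46]

Final heap: [6, 6, 40, 47, 46]


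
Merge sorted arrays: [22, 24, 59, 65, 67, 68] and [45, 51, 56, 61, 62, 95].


Take 22 from A
Take 24 from A
Take 45 from B
Take 51 from B
Take 56 from B
Take 59 from A
Take 61 from B
Take 62 from B
Take 65 from A
Take 67 from A
Take 68 from A

Merged: [22, 24, 45, 51, 56, 59, 61, 62, 65, 67, 68, 95]


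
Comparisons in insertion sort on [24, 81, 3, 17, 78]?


Algorithm: insertion sort
Input: [24, 81, 3, 17, 78]
Sorted: [3, 17, 24, 78, 81]

8


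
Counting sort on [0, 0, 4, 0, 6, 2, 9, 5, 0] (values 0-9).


Input: [0, 0, 4, 0, 6, 2, 9, 5, 0]
Counts: [4, 0, 1, 0, 1, 1, 1, 0, 0, 1]

Sorted: [0, 0, 0, 0, 2, 4, 5, 6, 9]


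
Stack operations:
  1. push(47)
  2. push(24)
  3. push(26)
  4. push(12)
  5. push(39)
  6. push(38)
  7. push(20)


push(47) -> [47]
push(24) -> [47, 24]
push(26) -> [47, 24, 26]
push(12) -> [47, 24, 26, 12]
push(39) -> [47, 24, 26, 12, 39]
push(38) -> [47, 24, 26, 12, 39, 38]
push(20) -> [47, 24, 26, 12, 39, 38, 20]

Final stack: [47, 24, 26, 12, 39, 38, 20]


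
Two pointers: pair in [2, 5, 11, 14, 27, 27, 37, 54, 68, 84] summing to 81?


lo=0(2)+hi=9(84)=86
lo=0(2)+hi=8(68)=70
lo=1(5)+hi=8(68)=73
lo=2(11)+hi=8(68)=79
lo=3(14)+hi=8(68)=82
lo=3(14)+hi=7(54)=68
lo=4(27)+hi=7(54)=81

Yes: 27+54=81


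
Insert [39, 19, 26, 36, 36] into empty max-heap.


Insert 39: [39]
Insert 19: [39, 19]
Insert 26: [39, 19, 26]
Insert 36: [39, 36, 26, 19]
Insert 36: [39, 36, 26, 19, 36]

Final heap: [39, 36, 26, 19, 36]


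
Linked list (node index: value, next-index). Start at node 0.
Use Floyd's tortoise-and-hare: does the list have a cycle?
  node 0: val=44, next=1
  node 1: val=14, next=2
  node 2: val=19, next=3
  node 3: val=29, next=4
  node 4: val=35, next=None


Floyd's tortoise (slow, +1) and hare (fast, +2):
  init: slow=0, fast=0
  step 1: slow=1, fast=2
  step 2: slow=2, fast=4
  step 3: fast -> None, no cycle

Cycle: no


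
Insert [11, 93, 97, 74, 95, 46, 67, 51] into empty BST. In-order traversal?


Insert 11: root
Insert 93: R from 11
Insert 97: R from 11 -> R from 93
Insert 74: R from 11 -> L from 93
Insert 95: R from 11 -> R from 93 -> L from 97
Insert 46: R from 11 -> L from 93 -> L from 74
Insert 67: R from 11 -> L from 93 -> L from 74 -> R from 46
Insert 51: R from 11 -> L from 93 -> L from 74 -> R from 46 -> L from 67

In-order: [11, 46, 51, 67, 74, 93, 95, 97]


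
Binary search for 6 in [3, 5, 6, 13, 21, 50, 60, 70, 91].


Step 1: lo=0, hi=8, mid=4, val=21
Step 2: lo=0, hi=3, mid=1, val=5
Step 3: lo=2, hi=3, mid=2, val=6

Found at index 2


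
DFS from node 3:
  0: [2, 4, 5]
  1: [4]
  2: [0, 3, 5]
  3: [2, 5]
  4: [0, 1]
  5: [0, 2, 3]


Visit 3, push [5, 2]
Visit 2, push [5, 0]
Visit 0, push [5, 4]
Visit 4, push [1]
Visit 1, push []
Visit 5, push []

DFS order: [3, 2, 0, 4, 1, 5]


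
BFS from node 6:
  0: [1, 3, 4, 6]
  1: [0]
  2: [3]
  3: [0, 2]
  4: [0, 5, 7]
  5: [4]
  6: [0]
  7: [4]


Visit 6, enqueue [0]
Visit 0, enqueue [1, 3, 4]
Visit 1, enqueue []
Visit 3, enqueue [2]
Visit 4, enqueue [5, 7]
Visit 2, enqueue []
Visit 5, enqueue []
Visit 7, enqueue []

BFS order: [6, 0, 1, 3, 4, 2, 5, 7]


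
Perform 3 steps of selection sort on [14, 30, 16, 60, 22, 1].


Initial: [14, 30, 16, 60, 22, 1]
Step 1: min=1 at 5
  Swap: [1, 30, 16, 60, 22, 14]
Step 2: min=14 at 5
  Swap: [1, 14, 16, 60, 22, 30]
Step 3: min=16 at 2
  Swap: [1, 14, 16, 60, 22, 30]

After 3 steps: [1, 14, 16, 60, 22, 30]


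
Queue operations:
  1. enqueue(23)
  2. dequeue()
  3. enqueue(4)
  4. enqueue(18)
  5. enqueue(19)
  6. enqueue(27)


enqueue(23) -> [23]
dequeue()->23, []
enqueue(4) -> [4]
enqueue(18) -> [4, 18]
enqueue(19) -> [4, 18, 19]
enqueue(27) -> [4, 18, 19, 27]

Final queue: [4, 18, 19, 27]


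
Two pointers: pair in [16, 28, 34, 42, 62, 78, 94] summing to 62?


lo=0(16)+hi=6(94)=110
lo=0(16)+hi=5(78)=94
lo=0(16)+hi=4(62)=78
lo=0(16)+hi=3(42)=58
lo=1(28)+hi=3(42)=70
lo=1(28)+hi=2(34)=62

Yes: 28+34=62


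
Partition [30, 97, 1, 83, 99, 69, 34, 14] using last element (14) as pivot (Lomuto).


Pivot: 14
  1 <= 14: swap -> [1, 97, 30, 83, 99, 69, 34, 14]
Place pivot at 1: [1, 14, 30, 83, 99, 69, 34, 97]

Partitioned: [1, 14, 30, 83, 99, 69, 34, 97]


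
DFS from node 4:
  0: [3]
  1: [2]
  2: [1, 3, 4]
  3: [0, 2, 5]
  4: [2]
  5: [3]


Visit 4, push [2]
Visit 2, push [3, 1]
Visit 1, push []
Visit 3, push [5, 0]
Visit 0, push []
Visit 5, push []

DFS order: [4, 2, 1, 3, 0, 5]


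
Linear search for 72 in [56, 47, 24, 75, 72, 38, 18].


i=0: 56!=72
i=1: 47!=72
i=2: 24!=72
i=3: 75!=72
i=4: 72==72 found!

Found at 4, 5 comps


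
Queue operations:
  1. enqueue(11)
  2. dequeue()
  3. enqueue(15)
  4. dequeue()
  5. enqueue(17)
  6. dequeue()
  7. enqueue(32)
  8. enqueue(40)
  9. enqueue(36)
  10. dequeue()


enqueue(11) -> [11]
dequeue()->11, []
enqueue(15) -> [15]
dequeue()->15, []
enqueue(17) -> [17]
dequeue()->17, []
enqueue(32) -> [32]
enqueue(40) -> [32, 40]
enqueue(36) -> [32, 40, 36]
dequeue()->32, [40, 36]

Final queue: [40, 36]


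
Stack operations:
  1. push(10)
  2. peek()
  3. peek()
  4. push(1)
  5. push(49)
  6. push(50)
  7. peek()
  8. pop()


push(10) -> [10]
peek()->10
peek()->10
push(1) -> [10, 1]
push(49) -> [10, 1, 49]
push(50) -> [10, 1, 49, 50]
peek()->50
pop()->50, [10, 1, 49]

Final stack: [10, 1, 49]


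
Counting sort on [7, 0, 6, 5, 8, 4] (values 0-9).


Input: [7, 0, 6, 5, 8, 4]
Counts: [1, 0, 0, 0, 1, 1, 1, 1, 1, 0]

Sorted: [0, 4, 5, 6, 7, 8]


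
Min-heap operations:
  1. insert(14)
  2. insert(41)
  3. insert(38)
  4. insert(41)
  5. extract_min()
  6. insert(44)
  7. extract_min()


insert(14) -> [14]
insert(41) -> [14, 41]
insert(38) -> [14, 41, 38]
insert(41) -> [14, 41, 38, 41]
extract_min()->14, [38, 41, 41]
insert(44) -> [38, 41, 41, 44]
extract_min()->38, [41, 41, 44]

Final heap: [41, 41, 44]


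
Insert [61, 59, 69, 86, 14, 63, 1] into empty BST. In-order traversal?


Insert 61: root
Insert 59: L from 61
Insert 69: R from 61
Insert 86: R from 61 -> R from 69
Insert 14: L from 61 -> L from 59
Insert 63: R from 61 -> L from 69
Insert 1: L from 61 -> L from 59 -> L from 14

In-order: [1, 14, 59, 61, 63, 69, 86]


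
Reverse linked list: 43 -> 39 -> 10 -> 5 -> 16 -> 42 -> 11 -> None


Step 1: curr=43, set curr.next=prev(None) | reversed so far: 43
Step 2: curr=39, set curr.next=prev(43) | reversed so far: 39 -> 43
Step 3: curr=10, set curr.next=prev(39) | reversed so far: 10 -> 39 -> 43
Step 4: curr=5, set curr.next=prev(10) | reversed so far: 5 -> 10 -> 39 -> 43
Step 5: curr=16, set curr.next=prev(5) | reversed so far: 16 -> 5 -> 10 -> 39 -> 43
Step 6: curr=42, set curr.next=prev(16) | reversed so far: 42 -> 16 -> 5 -> 10 -> 39 -> 43
Step 7: curr=11, set curr.next=prev(42) | reversed so far: 11 -> 42 -> 16 -> 5 -> 10 -> 39 -> 43

11 -> 42 -> 16 -> 5 -> 10 -> 39 -> 43 -> None


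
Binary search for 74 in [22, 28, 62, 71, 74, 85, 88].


Step 1: lo=0, hi=6, mid=3, val=71
Step 2: lo=4, hi=6, mid=5, val=85
Step 3: lo=4, hi=4, mid=4, val=74

Found at index 4


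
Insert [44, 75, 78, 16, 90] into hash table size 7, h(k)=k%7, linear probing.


Insert 44: h=2 -> slot 2
Insert 75: h=5 -> slot 5
Insert 78: h=1 -> slot 1
Insert 16: h=2, 1 probes -> slot 3
Insert 90: h=6 -> slot 6

Table: [None, 78, 44, 16, None, 75, 90]


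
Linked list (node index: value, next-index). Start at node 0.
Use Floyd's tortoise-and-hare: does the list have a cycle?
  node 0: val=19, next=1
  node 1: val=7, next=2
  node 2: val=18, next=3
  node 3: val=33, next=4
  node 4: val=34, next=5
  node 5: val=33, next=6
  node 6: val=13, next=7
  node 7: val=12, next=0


Floyd's tortoise (slow, +1) and hare (fast, +2):
  init: slow=0, fast=0
  step 1: slow=1, fast=2
  step 2: slow=2, fast=4
  step 3: slow=3, fast=6
  step 4: slow=4, fast=0
  step 5: slow=5, fast=2
  step 6: slow=6, fast=4
  step 7: slow=7, fast=6
  step 8: slow=0, fast=0
  slow == fast at node 0: cycle detected

Cycle: yes


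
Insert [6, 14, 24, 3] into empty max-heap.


Insert 6: [6]
Insert 14: [14, 6]
Insert 24: [24, 6, 14]
Insert 3: [24, 6, 14, 3]

Final heap: [24, 6, 14, 3]


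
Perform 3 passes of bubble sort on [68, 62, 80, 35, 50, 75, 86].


Initial: [68, 62, 80, 35, 50, 75, 86]
Pass 1: [62, 68, 35, 50, 75, 80, 86] (4 swaps)
Pass 2: [62, 35, 50, 68, 75, 80, 86] (2 swaps)
Pass 3: [35, 50, 62, 68, 75, 80, 86] (2 swaps)

After 3 passes: [35, 50, 62, 68, 75, 80, 86]


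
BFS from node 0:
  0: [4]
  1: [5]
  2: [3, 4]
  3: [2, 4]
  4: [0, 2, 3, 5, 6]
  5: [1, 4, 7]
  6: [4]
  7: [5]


Visit 0, enqueue [4]
Visit 4, enqueue [2, 3, 5, 6]
Visit 2, enqueue []
Visit 3, enqueue []
Visit 5, enqueue [1, 7]
Visit 6, enqueue []
Visit 1, enqueue []
Visit 7, enqueue []

BFS order: [0, 4, 2, 3, 5, 6, 1, 7]


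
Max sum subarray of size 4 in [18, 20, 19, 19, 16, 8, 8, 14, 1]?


[0:4]: 76
[1:5]: 74
[2:6]: 62
[3:7]: 51
[4:8]: 46
[5:9]: 31

Max: 76 at [0:4]


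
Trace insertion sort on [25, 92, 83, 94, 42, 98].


Initial: [25, 92, 83, 94, 42, 98]
Insert 92: [25, 92, 83, 94, 42, 98]
Insert 83: [25, 83, 92, 94, 42, 98]
Insert 94: [25, 83, 92, 94, 42, 98]
Insert 42: [25, 42, 83, 92, 94, 98]
Insert 98: [25, 42, 83, 92, 94, 98]

Sorted: [25, 42, 83, 92, 94, 98]


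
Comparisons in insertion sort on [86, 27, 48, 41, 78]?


Algorithm: insertion sort
Input: [86, 27, 48, 41, 78]
Sorted: [27, 41, 48, 78, 86]

8


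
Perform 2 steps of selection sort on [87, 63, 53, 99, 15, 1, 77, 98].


Initial: [87, 63, 53, 99, 15, 1, 77, 98]
Step 1: min=1 at 5
  Swap: [1, 63, 53, 99, 15, 87, 77, 98]
Step 2: min=15 at 4
  Swap: [1, 15, 53, 99, 63, 87, 77, 98]

After 2 steps: [1, 15, 53, 99, 63, 87, 77, 98]


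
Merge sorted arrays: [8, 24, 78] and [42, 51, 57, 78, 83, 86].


Take 8 from A
Take 24 from A
Take 42 from B
Take 51 from B
Take 57 from B
Take 78 from A

Merged: [8, 24, 42, 51, 57, 78, 78, 83, 86]


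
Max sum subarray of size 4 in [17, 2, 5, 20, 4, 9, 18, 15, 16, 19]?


[0:4]: 44
[1:5]: 31
[2:6]: 38
[3:7]: 51
[4:8]: 46
[5:9]: 58
[6:10]: 68

Max: 68 at [6:10]


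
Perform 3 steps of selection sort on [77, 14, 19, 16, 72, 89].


Initial: [77, 14, 19, 16, 72, 89]
Step 1: min=14 at 1
  Swap: [14, 77, 19, 16, 72, 89]
Step 2: min=16 at 3
  Swap: [14, 16, 19, 77, 72, 89]
Step 3: min=19 at 2
  Swap: [14, 16, 19, 77, 72, 89]

After 3 steps: [14, 16, 19, 77, 72, 89]


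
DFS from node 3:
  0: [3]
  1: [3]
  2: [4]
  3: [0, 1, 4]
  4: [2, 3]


Visit 3, push [4, 1, 0]
Visit 0, push []
Visit 1, push []
Visit 4, push [2]
Visit 2, push []

DFS order: [3, 0, 1, 4, 2]


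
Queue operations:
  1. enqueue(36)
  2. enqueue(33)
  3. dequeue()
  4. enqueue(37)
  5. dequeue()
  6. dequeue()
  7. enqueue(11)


enqueue(36) -> [36]
enqueue(33) -> [36, 33]
dequeue()->36, [33]
enqueue(37) -> [33, 37]
dequeue()->33, [37]
dequeue()->37, []
enqueue(11) -> [11]

Final queue: [11]


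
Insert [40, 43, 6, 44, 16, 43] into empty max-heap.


Insert 40: [40]
Insert 43: [43, 40]
Insert 6: [43, 40, 6]
Insert 44: [44, 43, 6, 40]
Insert 16: [44, 43, 6, 40, 16]
Insert 43: [44, 43, 43, 40, 16, 6]

Final heap: [44, 43, 43, 40, 16, 6]


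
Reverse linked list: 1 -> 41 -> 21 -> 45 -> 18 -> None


Step 1: curr=1, set curr.next=prev(None) | reversed so far: 1
Step 2: curr=41, set curr.next=prev(1) | reversed so far: 41 -> 1
Step 3: curr=21, set curr.next=prev(41) | reversed so far: 21 -> 41 -> 1
Step 4: curr=45, set curr.next=prev(21) | reversed so far: 45 -> 21 -> 41 -> 1
Step 5: curr=18, set curr.next=prev(45) | reversed so far: 18 -> 45 -> 21 -> 41 -> 1

18 -> 45 -> 21 -> 41 -> 1 -> None


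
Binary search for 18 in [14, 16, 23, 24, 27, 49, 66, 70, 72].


Step 1: lo=0, hi=8, mid=4, val=27
Step 2: lo=0, hi=3, mid=1, val=16
Step 3: lo=2, hi=3, mid=2, val=23

Not found


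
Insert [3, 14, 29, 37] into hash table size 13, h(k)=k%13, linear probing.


Insert 3: h=3 -> slot 3
Insert 14: h=1 -> slot 1
Insert 29: h=3, 1 probes -> slot 4
Insert 37: h=11 -> slot 11

Table: [None, 14, None, 3, 29, None, None, None, None, None, None, 37, None]


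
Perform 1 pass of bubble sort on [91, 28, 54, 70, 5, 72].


Initial: [91, 28, 54, 70, 5, 72]
Pass 1: [28, 54, 70, 5, 72, 91] (5 swaps)

After 1 pass: [28, 54, 70, 5, 72, 91]


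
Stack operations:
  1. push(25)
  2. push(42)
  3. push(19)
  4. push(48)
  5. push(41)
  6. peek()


push(25) -> [25]
push(42) -> [25, 42]
push(19) -> [25, 42, 19]
push(48) -> [25, 42, 19, 48]
push(41) -> [25, 42, 19, 48, 41]
peek()->41

Final stack: [25, 42, 19, 48, 41]


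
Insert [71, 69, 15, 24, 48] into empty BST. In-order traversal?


Insert 71: root
Insert 69: L from 71
Insert 15: L from 71 -> L from 69
Insert 24: L from 71 -> L from 69 -> R from 15
Insert 48: L from 71 -> L from 69 -> R from 15 -> R from 24

In-order: [15, 24, 48, 69, 71]


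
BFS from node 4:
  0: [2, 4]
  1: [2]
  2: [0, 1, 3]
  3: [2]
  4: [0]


Visit 4, enqueue [0]
Visit 0, enqueue [2]
Visit 2, enqueue [1, 3]
Visit 1, enqueue []
Visit 3, enqueue []

BFS order: [4, 0, 2, 1, 3]


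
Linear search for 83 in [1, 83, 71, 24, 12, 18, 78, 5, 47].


i=0: 1!=83
i=1: 83==83 found!

Found at 1, 2 comps


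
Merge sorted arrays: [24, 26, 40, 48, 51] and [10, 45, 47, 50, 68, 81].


Take 10 from B
Take 24 from A
Take 26 from A
Take 40 from A
Take 45 from B
Take 47 from B
Take 48 from A
Take 50 from B
Take 51 from A

Merged: [10, 24, 26, 40, 45, 47, 48, 50, 51, 68, 81]


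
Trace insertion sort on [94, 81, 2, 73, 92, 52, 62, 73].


Initial: [94, 81, 2, 73, 92, 52, 62, 73]
Insert 81: [81, 94, 2, 73, 92, 52, 62, 73]
Insert 2: [2, 81, 94, 73, 92, 52, 62, 73]
Insert 73: [2, 73, 81, 94, 92, 52, 62, 73]
Insert 92: [2, 73, 81, 92, 94, 52, 62, 73]
Insert 52: [2, 52, 73, 81, 92, 94, 62, 73]
Insert 62: [2, 52, 62, 73, 81, 92, 94, 73]
Insert 73: [2, 52, 62, 73, 73, 81, 92, 94]

Sorted: [2, 52, 62, 73, 73, 81, 92, 94]


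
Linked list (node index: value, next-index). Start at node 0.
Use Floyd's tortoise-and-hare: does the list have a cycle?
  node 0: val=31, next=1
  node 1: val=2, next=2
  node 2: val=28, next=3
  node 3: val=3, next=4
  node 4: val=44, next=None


Floyd's tortoise (slow, +1) and hare (fast, +2):
  init: slow=0, fast=0
  step 1: slow=1, fast=2
  step 2: slow=2, fast=4
  step 3: fast -> None, no cycle

Cycle: no


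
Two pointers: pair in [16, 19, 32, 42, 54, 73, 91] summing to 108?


lo=0(16)+hi=6(91)=107
lo=1(19)+hi=6(91)=110
lo=1(19)+hi=5(73)=92
lo=2(32)+hi=5(73)=105
lo=3(42)+hi=5(73)=115
lo=3(42)+hi=4(54)=96

No pair found


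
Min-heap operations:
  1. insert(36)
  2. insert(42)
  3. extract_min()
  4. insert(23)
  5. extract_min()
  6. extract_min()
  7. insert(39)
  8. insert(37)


insert(36) -> [36]
insert(42) -> [36, 42]
extract_min()->36, [42]
insert(23) -> [23, 42]
extract_min()->23, [42]
extract_min()->42, []
insert(39) -> [39]
insert(37) -> [37, 39]

Final heap: [37, 39]


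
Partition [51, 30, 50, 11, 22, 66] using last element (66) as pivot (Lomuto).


Pivot: 66
  51 <= 66: advance i (no swap)
  30 <= 66: advance i (no swap)
  50 <= 66: advance i (no swap)
  11 <= 66: advance i (no swap)
  22 <= 66: advance i (no swap)
Place pivot at 5: [51, 30, 50, 11, 22, 66]

Partitioned: [51, 30, 50, 11, 22, 66]


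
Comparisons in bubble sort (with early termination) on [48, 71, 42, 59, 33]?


Algorithm: bubble sort (with early termination)
Input: [48, 71, 42, 59, 33]
Sorted: [33, 42, 48, 59, 71]

10


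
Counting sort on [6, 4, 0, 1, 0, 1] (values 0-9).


Input: [6, 4, 0, 1, 0, 1]
Counts: [2, 2, 0, 0, 1, 0, 1, 0, 0, 0]

Sorted: [0, 0, 1, 1, 4, 6]


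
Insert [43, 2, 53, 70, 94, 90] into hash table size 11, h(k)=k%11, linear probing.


Insert 43: h=10 -> slot 10
Insert 2: h=2 -> slot 2
Insert 53: h=9 -> slot 9
Insert 70: h=4 -> slot 4
Insert 94: h=6 -> slot 6
Insert 90: h=2, 1 probes -> slot 3

Table: [None, None, 2, 90, 70, None, 94, None, None, 53, 43]


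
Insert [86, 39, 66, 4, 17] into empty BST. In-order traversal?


Insert 86: root
Insert 39: L from 86
Insert 66: L from 86 -> R from 39
Insert 4: L from 86 -> L from 39
Insert 17: L from 86 -> L from 39 -> R from 4

In-order: [4, 17, 39, 66, 86]


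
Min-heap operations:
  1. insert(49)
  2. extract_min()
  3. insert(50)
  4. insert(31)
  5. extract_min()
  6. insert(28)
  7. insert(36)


insert(49) -> [49]
extract_min()->49, []
insert(50) -> [50]
insert(31) -> [31, 50]
extract_min()->31, [50]
insert(28) -> [28, 50]
insert(36) -> [28, 50, 36]

Final heap: [28, 50, 36]


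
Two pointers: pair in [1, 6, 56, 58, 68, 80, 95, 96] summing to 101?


lo=0(1)+hi=7(96)=97
lo=1(6)+hi=7(96)=102
lo=1(6)+hi=6(95)=101

Yes: 6+95=101


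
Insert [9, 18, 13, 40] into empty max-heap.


Insert 9: [9]
Insert 18: [18, 9]
Insert 13: [18, 9, 13]
Insert 40: [40, 18, 13, 9]

Final heap: [40, 18, 13, 9]


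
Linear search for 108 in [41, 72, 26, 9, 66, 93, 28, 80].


i=0: 41!=108
i=1: 72!=108
i=2: 26!=108
i=3: 9!=108
i=4: 66!=108
i=5: 93!=108
i=6: 28!=108
i=7: 80!=108

Not found, 8 comps


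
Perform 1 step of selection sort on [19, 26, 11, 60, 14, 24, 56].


Initial: [19, 26, 11, 60, 14, 24, 56]
Step 1: min=11 at 2
  Swap: [11, 26, 19, 60, 14, 24, 56]

After 1 step: [11, 26, 19, 60, 14, 24, 56]


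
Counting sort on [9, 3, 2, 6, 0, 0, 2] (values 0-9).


Input: [9, 3, 2, 6, 0, 0, 2]
Counts: [2, 0, 2, 1, 0, 0, 1, 0, 0, 1]

Sorted: [0, 0, 2, 2, 3, 6, 9]


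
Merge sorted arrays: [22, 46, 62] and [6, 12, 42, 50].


Take 6 from B
Take 12 from B
Take 22 from A
Take 42 from B
Take 46 from A
Take 50 from B

Merged: [6, 12, 22, 42, 46, 50, 62]


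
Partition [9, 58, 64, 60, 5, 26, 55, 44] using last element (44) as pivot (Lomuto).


Pivot: 44
  9 <= 44: advance i (no swap)
  5 <= 44: swap -> [9, 5, 64, 60, 58, 26, 55, 44]
  26 <= 44: swap -> [9, 5, 26, 60, 58, 64, 55, 44]
Place pivot at 3: [9, 5, 26, 44, 58, 64, 55, 60]

Partitioned: [9, 5, 26, 44, 58, 64, 55, 60]
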